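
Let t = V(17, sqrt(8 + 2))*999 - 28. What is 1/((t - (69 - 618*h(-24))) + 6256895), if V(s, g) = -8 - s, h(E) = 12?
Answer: 1/6239239 ≈ 1.6028e-7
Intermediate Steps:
t = -25003 (t = (-8 - 1*17)*999 - 28 = (-8 - 17)*999 - 28 = -25*999 - 28 = -24975 - 28 = -25003)
1/((t - (69 - 618*h(-24))) + 6256895) = 1/((-25003 - (69 - 618*12)) + 6256895) = 1/((-25003 - (69 - 7416)) + 6256895) = 1/((-25003 - 1*(-7347)) + 6256895) = 1/((-25003 + 7347) + 6256895) = 1/(-17656 + 6256895) = 1/6239239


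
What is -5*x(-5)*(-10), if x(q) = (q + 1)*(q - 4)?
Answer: 1800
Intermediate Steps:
x(q) = (1 + q)*(-4 + q)
-5*x(-5)*(-10) = -5*(-4 + (-5)² - 3*(-5))*(-10) = -5*(-4 + 25 + 15)*(-10) = -5*36*(-10) = -180*(-10) = 1800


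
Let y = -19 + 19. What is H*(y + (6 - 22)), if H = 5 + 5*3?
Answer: -320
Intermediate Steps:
H = 20 (H = 5 + 15 = 20)
y = 0
H*(y + (6 - 22)) = 20*(0 + (6 - 22)) = 20*(0 - 16) = 20*(-16) = -320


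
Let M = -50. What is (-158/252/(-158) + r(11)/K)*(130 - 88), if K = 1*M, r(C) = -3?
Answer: 403/150 ≈ 2.6867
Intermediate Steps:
K = -50 (K = 1*(-50) = -50)
(-158/252/(-158) + r(11)/K)*(130 - 88) = (-158/252/(-158) - 3/(-50))*(130 - 88) = (-158*1/252*(-1/158) - 3*(-1/50))*42 = (-79/126*(-1/158) + 3/50)*42 = (1/252 + 3/50)*42 = (403/6300)*42 = 403/150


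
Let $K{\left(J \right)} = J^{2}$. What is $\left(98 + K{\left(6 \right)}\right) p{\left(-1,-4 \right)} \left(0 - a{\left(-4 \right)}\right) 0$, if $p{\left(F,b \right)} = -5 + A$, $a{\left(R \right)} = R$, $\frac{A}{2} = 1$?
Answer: $0$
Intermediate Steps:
$A = 2$ ($A = 2 \cdot 1 = 2$)
$p{\left(F,b \right)} = -3$ ($p{\left(F,b \right)} = -5 + 2 = -3$)
$\left(98 + K{\left(6 \right)}\right) p{\left(-1,-4 \right)} \left(0 - a{\left(-4 \right)}\right) 0 = \left(98 + 6^{2}\right) - 3 \left(0 - -4\right) 0 = \left(98 + 36\right) - 3 \left(0 + 4\right) 0 = 134 \left(-3\right) 4 \cdot 0 = 134 \left(\left(-12\right) 0\right) = 134 \cdot 0 = 0$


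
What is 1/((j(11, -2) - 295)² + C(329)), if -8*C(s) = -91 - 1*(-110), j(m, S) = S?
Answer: 8/705653 ≈ 1.1337e-5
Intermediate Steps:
C(s) = -19/8 (C(s) = -(-91 - 1*(-110))/8 = -(-91 + 110)/8 = -⅛*19 = -19/8)
1/((j(11, -2) - 295)² + C(329)) = 1/((-2 - 295)² - 19/8) = 1/((-297)² - 19/8) = 1/(88209 - 19/8) = 1/(705653/8) = 8/705653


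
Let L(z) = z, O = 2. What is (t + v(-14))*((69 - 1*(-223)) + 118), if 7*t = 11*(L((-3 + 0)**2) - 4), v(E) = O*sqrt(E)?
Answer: 22550/7 + 820*I*sqrt(14) ≈ 3221.4 + 3068.2*I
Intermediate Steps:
v(E) = 2*sqrt(E)
t = 55/7 (t = (11*((-3 + 0)**2 - 4))/7 = (11*((-3)**2 - 4))/7 = (11*(9 - 4))/7 = (11*5)/7 = (1/7)*55 = 55/7 ≈ 7.8571)
(t + v(-14))*((69 - 1*(-223)) + 118) = (55/7 + 2*sqrt(-14))*((69 - 1*(-223)) + 118) = (55/7 + 2*(I*sqrt(14)))*((69 + 223) + 118) = (55/7 + 2*I*sqrt(14))*(292 + 118) = (55/7 + 2*I*sqrt(14))*410 = 22550/7 + 820*I*sqrt(14)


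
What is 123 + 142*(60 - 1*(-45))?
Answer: 15033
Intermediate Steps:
123 + 142*(60 - 1*(-45)) = 123 + 142*(60 + 45) = 123 + 142*105 = 123 + 14910 = 15033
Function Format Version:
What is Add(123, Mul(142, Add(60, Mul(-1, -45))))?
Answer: 15033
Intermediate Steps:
Add(123, Mul(142, Add(60, Mul(-1, -45)))) = Add(123, Mul(142, Add(60, 45))) = Add(123, Mul(142, 105)) = Add(123, 14910) = 15033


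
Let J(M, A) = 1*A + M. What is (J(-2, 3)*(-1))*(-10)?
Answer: 10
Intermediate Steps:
J(M, A) = A + M
(J(-2, 3)*(-1))*(-10) = ((3 - 2)*(-1))*(-10) = (1*(-1))*(-10) = -1*(-10) = 10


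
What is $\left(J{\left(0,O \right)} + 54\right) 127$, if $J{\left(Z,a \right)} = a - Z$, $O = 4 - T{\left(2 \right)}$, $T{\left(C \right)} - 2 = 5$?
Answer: $6477$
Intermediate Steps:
$T{\left(C \right)} = 7$ ($T{\left(C \right)} = 2 + 5 = 7$)
$O = -3$ ($O = 4 - 7 = -3$)
$\left(J{\left(0,O \right)} + 54\right) 127 = \left(\left(-3 - 0\right) + 54\right) 127 = \left(\left(-3 + 0\right) + 54\right) 127 = \left(-3 + 54\right) 127 = 51 \cdot 127 = 6477$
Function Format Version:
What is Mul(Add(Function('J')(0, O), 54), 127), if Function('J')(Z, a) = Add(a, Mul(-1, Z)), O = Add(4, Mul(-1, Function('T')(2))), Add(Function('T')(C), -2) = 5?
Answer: 6477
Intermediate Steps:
Function('T')(C) = 7 (Function('T')(C) = Add(2, 5) = 7)
O = -3 (O = Add(4, Mul(-1, 7)) = Add(4, -7) = -3)
Mul(Add(Function('J')(0, O), 54), 127) = Mul(Add(Add(-3, Mul(-1, 0)), 54), 127) = Mul(Add(Add(-3, 0), 54), 127) = Mul(Add(-3, 54), 127) = Mul(51, 127) = 6477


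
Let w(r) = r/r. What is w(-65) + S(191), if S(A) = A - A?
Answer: 1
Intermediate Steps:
S(A) = 0
w(r) = 1
w(-65) + S(191) = 1 + 0 = 1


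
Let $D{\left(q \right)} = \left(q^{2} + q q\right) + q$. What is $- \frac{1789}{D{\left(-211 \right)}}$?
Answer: $- \frac{1789}{88831} \approx -0.020139$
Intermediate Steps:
$D{\left(q \right)} = q + 2 q^{2}$ ($D{\left(q \right)} = \left(q^{2} + q^{2}\right) + q = 2 q^{2} + q = q + 2 q^{2}$)
$- \frac{1789}{D{\left(-211 \right)}} = - \frac{1789}{\left(-211\right) \left(1 + 2 \left(-211\right)\right)} = - \frac{1789}{\left(-211\right) \left(1 - 422\right)} = - \frac{1789}{\left(-211\right) \left(-421\right)} = - \frac{1789}{88831}$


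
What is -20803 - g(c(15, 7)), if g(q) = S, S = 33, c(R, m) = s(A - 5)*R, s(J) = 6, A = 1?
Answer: -20836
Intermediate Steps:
c(R, m) = 6*R
g(q) = 33
-20803 - g(c(15, 7)) = -20803 - 1*33 = -20803 - 33 = -20836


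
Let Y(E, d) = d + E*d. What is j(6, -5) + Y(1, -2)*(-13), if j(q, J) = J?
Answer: 47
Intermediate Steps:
j(6, -5) + Y(1, -2)*(-13) = -5 - 2*(1 + 1)*(-13) = -5 - 2*2*(-13) = -5 - 4*(-13) = -5 + 52 = 47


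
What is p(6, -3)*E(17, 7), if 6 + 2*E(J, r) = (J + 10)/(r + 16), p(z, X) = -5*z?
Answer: 1665/23 ≈ 72.391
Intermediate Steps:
E(J, r) = -3 + (10 + J)/(2*(16 + r)) (E(J, r) = -3 + ((J + 10)/(r + 16))/2 = -3 + ((10 + J)/(16 + r))/2 = -3 + (10 + J)/(2*(16 + r)))
p(6, -3)*E(17, 7) = (-5*6)*((-86 + 17 - 6*7)/(2*(16 + 7))) = -15*(-86 + 17 - 42)/23 = -15*(-111)/23 = -30*(-111/46) = 1665/23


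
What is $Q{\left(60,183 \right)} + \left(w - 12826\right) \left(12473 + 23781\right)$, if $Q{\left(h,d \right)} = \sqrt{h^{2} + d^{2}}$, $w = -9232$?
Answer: $-799690732 + 3 \sqrt{4121} \approx -7.9969 \cdot 10^{8}$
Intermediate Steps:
$Q{\left(h,d \right)} = \sqrt{d^{2} + h^{2}}$
$Q{\left(60,183 \right)} + \left(w - 12826\right) \left(12473 + 23781\right) = \sqrt{183^{2} + 60^{2}} + \left(-9232 - 12826\right) \left(12473 + 23781\right) = \sqrt{33489 + 3600} - 799690732 = \sqrt{37089} - 799690732 = 3 \sqrt{4121} - 799690732 = -799690732 + 3 \sqrt{4121}$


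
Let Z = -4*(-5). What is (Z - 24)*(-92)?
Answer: 368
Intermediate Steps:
Z = 20
(Z - 24)*(-92) = (20 - 24)*(-92) = -4*(-92) = 368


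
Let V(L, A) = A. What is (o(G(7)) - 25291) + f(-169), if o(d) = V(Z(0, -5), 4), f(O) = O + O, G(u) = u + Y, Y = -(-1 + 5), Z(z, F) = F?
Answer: -25625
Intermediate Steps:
Y = -4 (Y = -1*4 = -4)
G(u) = -4 + u (G(u) = u - 4 = -4 + u)
f(O) = 2*O
o(d) = 4
(o(G(7)) - 25291) + f(-169) = (4 - 25291) + 2*(-169) = -25287 - 338 = -25625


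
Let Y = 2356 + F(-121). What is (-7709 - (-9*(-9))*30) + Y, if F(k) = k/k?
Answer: -7782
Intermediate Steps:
F(k) = 1
Y = 2357 (Y = 2356 + 1 = 2357)
(-7709 - (-9*(-9))*30) + Y = (-7709 - (-9*(-9))*30) + 2357 = (-7709 - 81*30) + 2357 = (-7709 - 1*2430) + 2357 = (-7709 - 2430) + 2357 = -10139 + 2357 = -7782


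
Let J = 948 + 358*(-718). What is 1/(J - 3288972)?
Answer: -1/3545068 ≈ -2.8208e-7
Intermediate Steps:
J = -256096 (J = 948 - 257044 = -256096)
1/(J - 3288972) = 1/(-256096 - 3288972) = 1/(-3545068) = -1/3545068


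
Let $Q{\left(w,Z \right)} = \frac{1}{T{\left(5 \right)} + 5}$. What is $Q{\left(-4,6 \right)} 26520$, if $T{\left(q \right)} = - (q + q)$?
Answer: $-5304$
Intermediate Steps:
$T{\left(q \right)} = - 2 q$
$Q{\left(w,Z \right)} = - \frac{1}{5}$ ($Q{\left(w,Z \right)} = \frac{1}{\left(-2\right) 5 + 5} = \frac{1}{-10 + 5} = \frac{1}{-5} = - \frac{1}{5}$)
$Q{\left(-4,6 \right)} 26520 = \left(- \frac{1}{5}\right) 26520 = -5304$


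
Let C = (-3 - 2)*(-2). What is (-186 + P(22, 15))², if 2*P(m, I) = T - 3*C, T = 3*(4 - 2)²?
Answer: 38025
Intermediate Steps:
C = 10 (C = -5*(-2) = 10)
T = 12 (T = 3*2² = 3*4 = 12)
P(m, I) = -9 (P(m, I) = (12 - 3*10)/2 = (12 - 30)/2 = (½)*(-18) = -9)
(-186 + P(22, 15))² = (-186 - 9)² = (-195)² = 38025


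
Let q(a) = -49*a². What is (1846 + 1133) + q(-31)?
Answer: -44110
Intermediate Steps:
(1846 + 1133) + q(-31) = (1846 + 1133) - 49*(-31)² = 2979 - 49*961 = 2979 - 47089 = -44110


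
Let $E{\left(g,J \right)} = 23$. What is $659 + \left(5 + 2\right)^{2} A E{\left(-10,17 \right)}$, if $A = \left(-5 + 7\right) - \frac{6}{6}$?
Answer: $1786$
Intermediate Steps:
$A = 1$ ($A = 2 - 1 = 1$)
$659 + \left(5 + 2\right)^{2} A E{\left(-10,17 \right)} = 659 + \left(5 + 2\right)^{2} \cdot 1 \cdot 23 = 659 + 7^{2} \cdot 1 \cdot 23 = 659 + 49 \cdot 1 \cdot 23 = 659 + 49 \cdot 23 = 659 + 1127 = 1786$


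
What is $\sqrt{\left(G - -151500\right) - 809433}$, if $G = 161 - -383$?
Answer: $i \sqrt{657389} \approx 810.79 i$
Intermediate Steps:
$G = 544$ ($G = 161 + 383 = 544$)
$\sqrt{\left(G - -151500\right) - 809433} = \sqrt{\left(544 - -151500\right) - 809433} = \sqrt{\left(544 + 151500\right) - 809433} = \sqrt{152044 - 809433} = \sqrt{-657389} = i \sqrt{657389}$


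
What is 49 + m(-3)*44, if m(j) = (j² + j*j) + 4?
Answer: 1017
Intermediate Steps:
m(j) = 4 + 2*j² (m(j) = (j² + j²) + 4 = 2*j² + 4 = 4 + 2*j²)
49 + m(-3)*44 = 49 + (4 + 2*(-3)²)*44 = 49 + (4 + 2*9)*44 = 49 + (4 + 18)*44 = 49 + 22*44 = 49 + 968 = 1017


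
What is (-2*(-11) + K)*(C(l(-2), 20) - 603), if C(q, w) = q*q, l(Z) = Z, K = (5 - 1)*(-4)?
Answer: -3594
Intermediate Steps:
K = -16 (K = 4*(-4) = -16)
C(q, w) = q²
(-2*(-11) + K)*(C(l(-2), 20) - 603) = (-2*(-11) - 16)*((-2)² - 603) = (22 - 16)*(4 - 603) = 6*(-599) = -3594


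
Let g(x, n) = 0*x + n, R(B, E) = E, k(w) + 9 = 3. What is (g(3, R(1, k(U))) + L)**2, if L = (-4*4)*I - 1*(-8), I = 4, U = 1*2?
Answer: 3844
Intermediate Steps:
U = 2
k(w) = -6 (k(w) = -9 + 3 = -6)
L = -56 (L = -4*4*4 - 1*(-8) = -16*4 + 8 = -64 + 8 = -56)
g(x, n) = n (g(x, n) = 0 + n = n)
(g(3, R(1, k(U))) + L)**2 = (-6 - 56)**2 = (-62)**2 = 3844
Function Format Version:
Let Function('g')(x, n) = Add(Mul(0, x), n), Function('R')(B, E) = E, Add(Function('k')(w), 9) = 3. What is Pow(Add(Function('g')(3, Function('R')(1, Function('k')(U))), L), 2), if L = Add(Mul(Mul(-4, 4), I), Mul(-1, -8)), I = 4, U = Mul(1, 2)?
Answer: 3844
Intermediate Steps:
U = 2
Function('k')(w) = -6 (Function('k')(w) = Add(-9, 3) = -6)
L = -56 (L = Add(Mul(Mul(-4, 4), 4), Mul(-1, -8)) = Add(Mul(-16, 4), 8) = Add(-64, 8) = -56)
Function('g')(x, n) = n (Function('g')(x, n) = Add(0, n) = n)
Pow(Add(Function('g')(3, Function('R')(1, Function('k')(U))), L), 2) = Pow(Add(-6, -56), 2) = Pow(-62, 2) = 3844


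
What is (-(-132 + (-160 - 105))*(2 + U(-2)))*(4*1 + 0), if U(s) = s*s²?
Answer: -9528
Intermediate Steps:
U(s) = s³
(-(-132 + (-160 - 105))*(2 + U(-2)))*(4*1 + 0) = (-(-132 + (-160 - 105))*(2 + (-2)³))*(4*1 + 0) = (-(-132 - 265)*(2 - 8))*(4 + 0) = -(-397)*(-6)*4 = -1*2382*4 = -2382*4 = -9528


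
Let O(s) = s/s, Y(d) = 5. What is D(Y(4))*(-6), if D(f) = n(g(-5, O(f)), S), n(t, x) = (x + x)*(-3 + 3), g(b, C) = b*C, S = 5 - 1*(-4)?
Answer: 0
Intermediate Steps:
O(s) = 1
S = 9 (S = 5 + 4 = 9)
g(b, C) = C*b
n(t, x) = 0 (n(t, x) = (2*x)*0 = 0)
D(f) = 0
D(Y(4))*(-6) = 0*(-6) = 0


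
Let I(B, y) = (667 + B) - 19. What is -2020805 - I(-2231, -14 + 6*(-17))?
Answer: -2019222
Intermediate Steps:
I(B, y) = 648 + B
-2020805 - I(-2231, -14 + 6*(-17)) = -2020805 - (648 - 2231) = -2020805 - 1*(-1583) = -2020805 + 1583 = -2019222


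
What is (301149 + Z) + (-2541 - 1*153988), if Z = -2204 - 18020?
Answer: 124396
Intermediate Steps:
Z = -20224
(301149 + Z) + (-2541 - 1*153988) = (301149 - 20224) + (-2541 - 1*153988) = 280925 + (-2541 - 153988) = 280925 - 156529 = 124396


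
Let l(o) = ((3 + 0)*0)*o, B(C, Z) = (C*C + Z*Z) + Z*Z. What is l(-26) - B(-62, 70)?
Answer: -13644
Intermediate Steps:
B(C, Z) = C² + 2*Z² (B(C, Z) = (C² + Z²) + Z² = C² + 2*Z²)
l(o) = 0 (l(o) = (3*0)*o = 0*o = 0)
l(-26) - B(-62, 70) = 0 - ((-62)² + 2*70²) = 0 - (3844 + 2*4900) = 0 - (3844 + 9800) = 0 - 1*13644 = 0 - 13644 = -13644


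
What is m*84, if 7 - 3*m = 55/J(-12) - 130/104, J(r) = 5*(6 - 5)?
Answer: -77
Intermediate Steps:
J(r) = 5 (J(r) = 5*1 = 5)
m = -11/12 (m = 7/3 - (55/5 - 130/104)/3 = 7/3 - (55*(⅕) - 130*1/104)/3 = 7/3 - (11 - 5/4)/3 = 7/3 - ⅓*39/4 = 7/3 - 13/4 = -11/12 ≈ -0.91667)
m*84 = -11/12*84 = -77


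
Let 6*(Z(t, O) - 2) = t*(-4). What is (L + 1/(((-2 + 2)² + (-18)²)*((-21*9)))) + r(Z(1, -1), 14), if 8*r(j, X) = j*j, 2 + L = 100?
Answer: 6014735/61236 ≈ 98.222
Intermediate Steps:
L = 98 (L = -2 + 100 = 98)
Z(t, O) = 2 - 2*t/3 (Z(t, O) = 2 + (t*(-4))/6 = 2 + (-4*t)/6 = 2 - 2*t/3)
r(j, X) = j²/8 (r(j, X) = (j*j)/8 = j²/8)
(L + 1/(((-2 + 2)² + (-18)²)*((-21*9)))) + r(Z(1, -1), 14) = (98 + 1/(((-2 + 2)² + (-18)²)*((-21*9)))) + (2 - ⅔*1)²/8 = (98 + 1/((0² + 324)*(-189))) + (2 - ⅔)²/8 = (98 - 1/189/(0 + 324)) + (4/3)²/8 = (98 - 1/189/324) + (⅛)*(16/9) = (98 + (1/324)*(-1/189)) + 2/9 = (98 - 1/61236) + 2/9 = 6001127/61236 + 2/9 = 6014735/61236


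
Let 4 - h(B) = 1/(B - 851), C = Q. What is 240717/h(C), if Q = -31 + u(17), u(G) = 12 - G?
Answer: 71171993/1183 ≈ 60162.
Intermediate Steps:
Q = -36 (Q = -31 + (12 - 1*17) = -31 + (12 - 17) = -31 - 5 = -36)
C = -36
h(B) = 4 - 1/(-851 + B) (h(B) = 4 - 1/(B - 851) = 4 - 1/(-851 + B))
240717/h(C) = 240717/(((-3405 + 4*(-36))/(-851 - 36))) = 240717/(((-3405 - 144)/(-887))) = 240717/((-1/887*(-3549))) = 240717/(3549/887) = 240717*(887/3549) = 71171993/1183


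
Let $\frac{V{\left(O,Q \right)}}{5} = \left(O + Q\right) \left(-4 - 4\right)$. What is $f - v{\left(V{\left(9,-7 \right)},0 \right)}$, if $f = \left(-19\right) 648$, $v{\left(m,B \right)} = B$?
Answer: $-12312$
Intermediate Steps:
$V{\left(O,Q \right)} = - 40 O - 40 Q$ ($V{\left(O,Q \right)} = 5 \left(O + Q\right) \left(-4 - 4\right) = 5 \left(O + Q\right) \left(-8\right) = 5 \left(- 8 O - 8 Q\right) = - 40 O - 40 Q$)
$f = -12312$
$f - v{\left(V{\left(9,-7 \right)},0 \right)} = -12312 - 0 = -12312 + 0 = -12312$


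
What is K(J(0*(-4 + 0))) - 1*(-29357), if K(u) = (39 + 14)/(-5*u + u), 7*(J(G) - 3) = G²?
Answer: 352231/12 ≈ 29353.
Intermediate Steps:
J(G) = 3 + G²/7
K(u) = -53/(4*u) (K(u) = 53/((-4*u)) = 53*(-1/(4*u)) = -53/(4*u))
K(J(0*(-4 + 0))) - 1*(-29357) = -53/(4*(3 + (0*(-4 + 0))²/7)) - 1*(-29357) = -53/(4*(3 + (0*(-4))²/7)) + 29357 = -53/(4*(3 + (⅐)*0²)) + 29357 = -53/(4*(3 + (⅐)*0)) + 29357 = -53/(4*(3 + 0)) + 29357 = -53/4/3 + 29357 = -53/4*⅓ + 29357 = -53/12 + 29357 = 352231/12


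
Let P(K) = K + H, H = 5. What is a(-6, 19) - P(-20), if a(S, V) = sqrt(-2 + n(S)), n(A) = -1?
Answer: 15 + I*sqrt(3) ≈ 15.0 + 1.732*I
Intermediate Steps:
P(K) = 5 + K (P(K) = K + 5 = 5 + K)
a(S, V) = I*sqrt(3) (a(S, V) = sqrt(-2 - 1) = sqrt(-3) = I*sqrt(3))
a(-6, 19) - P(-20) = I*sqrt(3) - (5 - 20) = I*sqrt(3) - 1*(-15) = I*sqrt(3) + 15 = 15 + I*sqrt(3)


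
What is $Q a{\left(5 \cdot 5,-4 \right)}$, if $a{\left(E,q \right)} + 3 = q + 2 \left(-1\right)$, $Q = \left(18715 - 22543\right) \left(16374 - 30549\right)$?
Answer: $-488357100$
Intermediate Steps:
$Q = 54261900$ ($Q = \left(-3828\right) \left(-14175\right) = 54261900$)
$a{\left(E,q \right)} = -5 + q$ ($a{\left(E,q \right)} = -3 + \left(q + 2 \left(-1\right)\right) = -3 + \left(q - 2\right) = -3 + \left(-2 + q\right) = -5 + q$)
$Q a{\left(5 \cdot 5,-4 \right)} = 54261900 \left(-5 - 4\right) = 54261900 \left(-9\right) = -488357100$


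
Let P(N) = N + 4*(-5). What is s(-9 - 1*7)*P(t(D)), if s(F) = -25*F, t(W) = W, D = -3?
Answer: -9200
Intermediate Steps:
P(N) = -20 + N (P(N) = N - 20 = -20 + N)
s(-9 - 1*7)*P(t(D)) = (-25*(-9 - 1*7))*(-20 - 3) = -25*(-9 - 7)*(-23) = -25*(-16)*(-23) = 400*(-23) = -9200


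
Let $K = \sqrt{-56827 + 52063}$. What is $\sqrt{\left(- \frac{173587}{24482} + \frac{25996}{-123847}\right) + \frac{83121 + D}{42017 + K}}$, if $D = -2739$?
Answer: $\frac{\sqrt{9096066762} \sqrt{\frac{-228770711138803 - 14756442174 i \sqrt{1191}}{42017 + 2 i \sqrt{1191}}}}{3032022254} \approx 0.00067699 - 2.321 i$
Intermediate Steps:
$K = 2 i \sqrt{1191}$ ($K = \sqrt{-4764} = 2 i \sqrt{1191} \approx 69.022 i$)
$\sqrt{\left(- \frac{173587}{24482} + \frac{25996}{-123847}\right) + \frac{83121 + D}{42017 + K}} = \sqrt{\left(- \frac{173587}{24482} + \frac{25996}{-123847}\right) + \frac{83121 - 2739}{42017 + 2 i \sqrt{1191}}} = \sqrt{\left(\left(-173587\right) \frac{1}{24482} + 25996 \left(- \frac{1}{123847}\right)\right) + \frac{80382}{42017 + 2 i \sqrt{1191}}} = \sqrt{\left(- \frac{173587}{24482} - \frac{25996}{123847}\right) + \frac{80382}{42017 + 2 i \sqrt{1191}}} = \sqrt{- \frac{22134663261}{3032022254} + \frac{80382}{42017 + 2 i \sqrt{1191}}}$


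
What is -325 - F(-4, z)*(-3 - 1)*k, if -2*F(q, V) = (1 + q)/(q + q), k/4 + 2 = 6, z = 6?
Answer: -337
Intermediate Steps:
k = 16 (k = -8 + 4*6 = -8 + 24 = 16)
F(q, V) = -(1 + q)/(4*q) (F(q, V) = -(1 + q)/(2*(q + q)) = -(1 + q)/(2*(2*q)) = -(1 + q)*1/(2*q)/2 = -(1 + q)/(4*q))
-325 - F(-4, z)*(-3 - 1)*k = -325 - ((¼)*(-1 - 1*(-4))/(-4))*(-3 - 1)*16 = -325 - ((¼)*(-¼)*(-1 + 4))*(-4)*16 = -325 - ((¼)*(-¼)*3)*(-4)*16 = -325 - (-3/16*(-4))*16 = -325 - 3*16/4 = -325 - 1*12 = -325 - 12 = -337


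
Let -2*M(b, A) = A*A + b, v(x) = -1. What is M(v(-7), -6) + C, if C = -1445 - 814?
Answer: -4553/2 ≈ -2276.5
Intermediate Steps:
M(b, A) = -b/2 - A²/2 (M(b, A) = -(A*A + b)/2 = -(A² + b)/2 = -(b + A²)/2 = -b/2 - A²/2)
C = -2259
M(v(-7), -6) + C = (-½*(-1) - ½*(-6)²) - 2259 = (½ - ½*36) - 2259 = (½ - 18) - 2259 = -35/2 - 2259 = -4553/2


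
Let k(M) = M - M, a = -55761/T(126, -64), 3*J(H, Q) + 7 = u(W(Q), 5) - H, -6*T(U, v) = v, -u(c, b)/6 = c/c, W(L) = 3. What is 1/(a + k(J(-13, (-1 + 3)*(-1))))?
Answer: -32/167283 ≈ -0.00019129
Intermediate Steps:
u(c, b) = -6 (u(c, b) = -6*c/c = -6*1 = -6)
T(U, v) = -v/6
J(H, Q) = -13/3 - H/3 (J(H, Q) = -7/3 + (-6 - H)/3 = -7/3 + (-2 - H/3) = -13/3 - H/3)
a = -167283/32 (a = -55761/((-1/6*(-64))) = -55761/32/3 = -55761*3/32 = -167283/32 ≈ -5227.6)
k(M) = 0
1/(a + k(J(-13, (-1 + 3)*(-1)))) = 1/(-167283/32 + 0) = 1/(-167283/32) = -32/167283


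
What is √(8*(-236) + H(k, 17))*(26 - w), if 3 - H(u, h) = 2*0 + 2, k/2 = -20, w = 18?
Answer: 8*I*√1887 ≈ 347.52*I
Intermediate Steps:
k = -40 (k = 2*(-20) = -40)
H(u, h) = 1 (H(u, h) = 3 - (2*0 + 2) = 3 - (0 + 2) = 3 - 1*2 = 3 - 2 = 1)
√(8*(-236) + H(k, 17))*(26 - w) = √(8*(-236) + 1)*(26 - 1*18) = √(-1888 + 1)*(26 - 18) = √(-1887)*8 = (I*√1887)*8 = 8*I*√1887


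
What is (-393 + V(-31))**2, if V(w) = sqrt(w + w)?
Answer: (393 - I*sqrt(62))**2 ≈ 1.5439e+5 - 6189.0*I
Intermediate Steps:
V(w) = sqrt(2)*sqrt(w) (V(w) = sqrt(2*w) = sqrt(2)*sqrt(w))
(-393 + V(-31))**2 = (-393 + sqrt(2)*sqrt(-31))**2 = (-393 + sqrt(2)*(I*sqrt(31)))**2 = (-393 + I*sqrt(62))**2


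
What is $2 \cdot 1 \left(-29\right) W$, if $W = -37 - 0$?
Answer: $2146$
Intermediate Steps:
$W = -37$ ($W = -37 + 0 = -37$)
$2 \cdot 1 \left(-29\right) W = 2 \cdot 1 \left(-29\right) \left(-37\right) = 2 \left(-29\right) \left(-37\right) = \left(-58\right) \left(-37\right) = 2146$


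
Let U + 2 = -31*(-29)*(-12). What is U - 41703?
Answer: -52493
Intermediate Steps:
U = -10790 (U = -2 - 31*(-29)*(-12) = -2 + 899*(-12) = -2 - 10788 = -10790)
U - 41703 = -10790 - 41703 = -52493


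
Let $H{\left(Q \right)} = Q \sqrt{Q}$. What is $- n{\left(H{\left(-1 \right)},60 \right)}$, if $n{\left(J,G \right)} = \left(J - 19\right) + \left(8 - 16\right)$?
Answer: $27 + i \approx 27.0 + 1.0 i$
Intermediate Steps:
$H{\left(Q \right)} = Q^{\frac{3}{2}}$
$n{\left(J,G \right)} = -27 + J$ ($n{\left(J,G \right)} = \left(-19 + J\right) - 8 = -27 + J$)
$- n{\left(H{\left(-1 \right)},60 \right)} = - (-27 + \left(-1\right)^{\frac{3}{2}}) = - (-27 - i) = 27 + i$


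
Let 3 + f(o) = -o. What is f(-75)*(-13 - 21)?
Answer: -2448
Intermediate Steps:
f(o) = -3 - o
f(-75)*(-13 - 21) = (-3 - 1*(-75))*(-13 - 21) = (-3 + 75)*(-34) = 72*(-34) = -2448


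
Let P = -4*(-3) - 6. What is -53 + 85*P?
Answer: 457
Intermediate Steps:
P = 6 (P = 12 - 6 = 6)
-53 + 85*P = -53 + 85*6 = -53 + 510 = 457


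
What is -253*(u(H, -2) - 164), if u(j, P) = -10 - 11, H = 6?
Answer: 46805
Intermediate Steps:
u(j, P) = -21
-253*(u(H, -2) - 164) = -253*(-21 - 164) = -253*(-185) = 46805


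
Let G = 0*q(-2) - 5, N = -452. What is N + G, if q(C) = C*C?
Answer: -457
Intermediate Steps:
q(C) = C²
G = -5 (G = 0*(-2)² - 5 = 0*4 - 5 = 0 - 5 = -5)
N + G = -452 - 5 = -457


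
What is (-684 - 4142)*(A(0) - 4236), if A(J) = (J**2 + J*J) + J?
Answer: 20442936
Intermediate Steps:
A(J) = J + 2*J**2 (A(J) = (J**2 + J**2) + J = 2*J**2 + J = J + 2*J**2)
(-684 - 4142)*(A(0) - 4236) = (-684 - 4142)*(0*(1 + 2*0) - 4236) = -4826*(0*(1 + 0) - 4236) = -4826*(0*1 - 4236) = -4826*(0 - 4236) = -4826*(-4236) = 20442936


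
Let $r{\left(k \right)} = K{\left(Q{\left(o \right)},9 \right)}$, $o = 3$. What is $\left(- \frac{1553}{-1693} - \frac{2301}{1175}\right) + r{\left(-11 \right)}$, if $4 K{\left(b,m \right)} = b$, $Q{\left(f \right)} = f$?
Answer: $- \frac{2315447}{7957100} \approx -0.29099$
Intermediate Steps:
$K{\left(b,m \right)} = \frac{b}{4}$
$r{\left(k \right)} = \frac{3}{4}$ ($r{\left(k \right)} = \frac{1}{4} \cdot 3 = \frac{3}{4}$)
$\left(- \frac{1553}{-1693} - \frac{2301}{1175}\right) + r{\left(-11 \right)} = \left(- \frac{1553}{-1693} - \frac{2301}{1175}\right) + \frac{3}{4} = \left(\left(-1553\right) \left(- \frac{1}{1693}\right) - \frac{2301}{1175}\right) + \frac{3}{4} = \left(\frac{1553}{1693} - \frac{2301}{1175}\right) + \frac{3}{4} = - \frac{2070818}{1989275} + \frac{3}{4} = - \frac{2315447}{7957100}$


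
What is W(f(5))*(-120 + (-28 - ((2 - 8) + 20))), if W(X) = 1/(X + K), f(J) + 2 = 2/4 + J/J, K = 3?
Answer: -324/5 ≈ -64.800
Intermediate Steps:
f(J) = -½ (f(J) = -2 + (2/4 + J/J) = -2 + (2*(¼) + 1) = -2 + (½ + 1) = -2 + 3/2 = -½)
W(X) = 1/(3 + X) (W(X) = 1/(X + 3) = 1/(3 + X))
W(f(5))*(-120 + (-28 - ((2 - 8) + 20))) = (-120 + (-28 - ((2 - 8) + 20)))/(3 - ½) = (-120 + (-28 - (-6 + 20)))/(5/2) = 2*(-120 + (-28 - 1*14))/5 = 2*(-120 + (-28 - 14))/5 = 2*(-120 - 42)/5 = (⅖)*(-162) = -324/5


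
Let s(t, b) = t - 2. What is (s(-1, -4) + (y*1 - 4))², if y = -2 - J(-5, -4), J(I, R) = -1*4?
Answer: 25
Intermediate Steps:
J(I, R) = -4
s(t, b) = -2 + t
y = 2 (y = -2 - 1*(-4) = -2 + 4 = 2)
(s(-1, -4) + (y*1 - 4))² = ((-2 - 1) + (2*1 - 4))² = (-3 + (2 - 4))² = (-3 - 2)² = (-5)² = 25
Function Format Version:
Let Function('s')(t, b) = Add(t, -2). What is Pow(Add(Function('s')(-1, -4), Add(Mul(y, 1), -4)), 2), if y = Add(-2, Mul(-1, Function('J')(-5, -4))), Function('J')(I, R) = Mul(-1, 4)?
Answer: 25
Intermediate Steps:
Function('J')(I, R) = -4
Function('s')(t, b) = Add(-2, t)
y = 2 (y = Add(-2, Mul(-1, -4)) = Add(-2, 4) = 2)
Pow(Add(Function('s')(-1, -4), Add(Mul(y, 1), -4)), 2) = Pow(Add(Add(-2, -1), Add(Mul(2, 1), -4)), 2) = Pow(Add(-3, Add(2, -4)), 2) = Pow(Add(-3, -2), 2) = Pow(-5, 2) = 25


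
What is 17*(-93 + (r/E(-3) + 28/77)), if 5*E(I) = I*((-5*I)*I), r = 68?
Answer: -455005/297 ≈ -1532.0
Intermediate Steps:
E(I) = -I³ (E(I) = (I*((-5*I)*I))/5 = (I*(-5*I²))/5 = (-5*I³)/5 = -I³)
17*(-93 + (r/E(-3) + 28/77)) = 17*(-93 + (68/((-1*(-3)³)) + 28/77)) = 17*(-93 + (68/((-1*(-27))) + 28*(1/77))) = 17*(-93 + (68/27 + 4/11)) = 17*(-93 + 856/297) = 17*(-26765/297) = -455005/297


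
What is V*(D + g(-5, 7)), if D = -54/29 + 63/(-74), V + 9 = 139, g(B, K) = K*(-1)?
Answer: -1354925/1073 ≈ -1262.7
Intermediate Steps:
g(B, K) = -K
V = 130 (V = -9 + 139 = 130)
D = -5823/2146 (D = -54*1/29 + 63*(-1/74) = -54/29 - 63/74 = -5823/2146 ≈ -2.7134)
V*(D + g(-5, 7)) = 130*(-5823/2146 - 1*7) = 130*(-5823/2146 - 7) = 130*(-20845/2146) = -1354925/1073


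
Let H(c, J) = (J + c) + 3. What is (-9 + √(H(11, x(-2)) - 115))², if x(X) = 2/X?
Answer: (9 - I*√102)² ≈ -21.0 - 181.79*I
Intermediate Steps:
H(c, J) = 3 + J + c
(-9 + √(H(11, x(-2)) - 115))² = (-9 + √((3 + 2/(-2) + 11) - 115))² = (-9 + √((3 + 2*(-½) + 11) - 115))² = (-9 + √((3 - 1 + 11) - 115))² = (-9 + √(13 - 115))² = (-9 + √(-102))² = (-9 + I*√102)²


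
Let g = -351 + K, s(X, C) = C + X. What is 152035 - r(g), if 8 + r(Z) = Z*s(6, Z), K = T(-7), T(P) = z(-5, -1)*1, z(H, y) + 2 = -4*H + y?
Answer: 42491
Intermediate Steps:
z(H, y) = -2 + y - 4*H (z(H, y) = -2 + (-4*H + y) = -2 + (y - 4*H) = -2 + y - 4*H)
T(P) = 17 (T(P) = (-2 - 1 - 4*(-5))*1 = (-2 - 1 + 20)*1 = 17*1 = 17)
K = 17
g = -334 (g = -351 + 17 = -334)
r(Z) = -8 + Z*(6 + Z) (r(Z) = -8 + Z*(Z + 6) = -8 + Z*(6 + Z))
152035 - r(g) = 152035 - (-8 - 334*(6 - 334)) = 152035 - (-8 - 334*(-328)) = 152035 - (-8 + 109552) = 152035 - 1*109544 = 152035 - 109544 = 42491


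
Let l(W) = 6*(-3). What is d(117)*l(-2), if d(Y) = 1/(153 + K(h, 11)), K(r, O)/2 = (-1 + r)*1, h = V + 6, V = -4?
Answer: -18/155 ≈ -0.11613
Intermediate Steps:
h = 2 (h = -4 + 6 = 2)
K(r, O) = -2 + 2*r (K(r, O) = 2*((-1 + r)*1) = 2*(-1 + r) = -2 + 2*r)
l(W) = -18
d(Y) = 1/155 (d(Y) = 1/(153 + (-2 + 2*2)) = 1/(153 + (-2 + 4)) = 1/(153 + 2) = 1/155)
d(117)*l(-2) = (1/155)*(-18) = -18/155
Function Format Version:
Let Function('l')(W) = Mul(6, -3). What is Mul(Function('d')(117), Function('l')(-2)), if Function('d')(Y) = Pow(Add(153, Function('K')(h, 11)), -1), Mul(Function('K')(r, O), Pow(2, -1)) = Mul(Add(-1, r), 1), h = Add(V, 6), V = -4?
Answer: Rational(-18, 155) ≈ -0.11613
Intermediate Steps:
h = 2 (h = Add(-4, 6) = 2)
Function('K')(r, O) = Add(-2, Mul(2, r)) (Function('K')(r, O) = Mul(2, Mul(Add(-1, r), 1)) = Mul(2, Add(-1, r)) = Add(-2, Mul(2, r)))
Function('l')(W) = -18
Function('d')(Y) = Rational(1, 155) (Function('d')(Y) = Pow(Add(153, Add(-2, Mul(2, 2))), -1) = Pow(Add(153, Add(-2, 4)), -1) = Pow(Add(153, 2), -1) = Pow(155, -1) = Rational(1, 155))
Mul(Function('d')(117), Function('l')(-2)) = Mul(Rational(1, 155), -18) = Rational(-18, 155)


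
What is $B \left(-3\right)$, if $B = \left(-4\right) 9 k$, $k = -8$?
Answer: $-864$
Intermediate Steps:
$B = 288$ ($B = \left(-4\right) 9 \left(-8\right) = \left(-36\right) \left(-8\right) = 288$)
$B \left(-3\right) = 288 \left(-3\right) = -864$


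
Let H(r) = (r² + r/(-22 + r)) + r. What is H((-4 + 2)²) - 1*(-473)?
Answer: 4435/9 ≈ 492.78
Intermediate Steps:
H(r) = r + r² + r/(-22 + r) (H(r) = (r² + r/(-22 + r)) + r = r + r² + r/(-22 + r))
H((-4 + 2)²) - 1*(-473) = (-4 + 2)²*(-21 + ((-4 + 2)²)² - 21*(-4 + 2)²)/(-22 + (-4 + 2)²) - 1*(-473) = (-2)²*(-21 + ((-2)²)² - 21*(-2)²)/(-22 + (-2)²) + 473 = 4*(-21 + 4² - 21*4)/(-22 + 4) + 473 = 4*(-21 + 16 - 84)/(-18) + 473 = 4*(-1/18)*(-89) + 473 = 178/9 + 473 = 4435/9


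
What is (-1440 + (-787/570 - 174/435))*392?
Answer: -32215148/57 ≈ -5.6518e+5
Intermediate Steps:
(-1440 + (-787/570 - 174/435))*392 = (-1440 + (-787*1/570 - 174*1/435))*392 = (-1440 + (-787/570 - ⅖))*392 = (-1440 - 203/114)*392 = -164363/114*392 = -32215148/57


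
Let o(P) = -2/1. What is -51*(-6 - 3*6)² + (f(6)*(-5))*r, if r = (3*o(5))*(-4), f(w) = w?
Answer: -30096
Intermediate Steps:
o(P) = -2 (o(P) = -2*1 = -2)
r = 24 (r = (3*(-2))*(-4) = -6*(-4) = 24)
-51*(-6 - 3*6)² + (f(6)*(-5))*r = -51*(-6 - 3*6)² + (6*(-5))*24 = -51*(-6 - 18)² - 30*24 = -51*(-24)² - 720 = -51*576 - 720 = -29376 - 720 = -30096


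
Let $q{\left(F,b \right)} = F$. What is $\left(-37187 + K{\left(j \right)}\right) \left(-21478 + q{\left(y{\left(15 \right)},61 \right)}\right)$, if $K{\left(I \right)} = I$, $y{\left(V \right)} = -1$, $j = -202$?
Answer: $803078331$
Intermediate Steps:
$\left(-37187 + K{\left(j \right)}\right) \left(-21478 + q{\left(y{\left(15 \right)},61 \right)}\right) = \left(-37187 - 202\right) \left(-21478 - 1\right) = \left(-37389\right) \left(-21479\right) = 803078331$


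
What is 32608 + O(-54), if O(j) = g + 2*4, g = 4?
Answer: 32620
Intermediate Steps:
O(j) = 12 (O(j) = 4 + 2*4 = 4 + 8 = 12)
32608 + O(-54) = 32608 + 12 = 32620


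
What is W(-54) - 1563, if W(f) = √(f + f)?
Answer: -1563 + 6*I*√3 ≈ -1563.0 + 10.392*I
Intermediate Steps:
W(f) = √2*√f (W(f) = √(2*f) = √2*√f)
W(-54) - 1563 = √2*√(-54) - 1563 = √2*(3*I*√6) - 1563 = 6*I*√3 - 1563 = -1563 + 6*I*√3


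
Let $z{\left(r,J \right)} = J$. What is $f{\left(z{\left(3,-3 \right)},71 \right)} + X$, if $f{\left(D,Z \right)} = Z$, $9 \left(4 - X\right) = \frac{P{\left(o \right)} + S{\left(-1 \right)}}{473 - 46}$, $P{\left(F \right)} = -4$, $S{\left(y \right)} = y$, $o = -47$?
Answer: $\frac{288230}{3843} \approx 75.001$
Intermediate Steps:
$X = \frac{15377}{3843}$ ($X = 4 - \frac{\left(-4 - 1\right) \frac{1}{473 - 46}}{9} = 4 - \frac{\left(-5\right) \frac{1}{427}}{9} = 4 - - \frac{5}{3843} = 4 + \frac{5}{3843} = \frac{15377}{3843} \approx 4.0013$)
$f{\left(z{\left(3,-3 \right)},71 \right)} + X = 71 + \frac{15377}{3843} = \frac{288230}{3843}$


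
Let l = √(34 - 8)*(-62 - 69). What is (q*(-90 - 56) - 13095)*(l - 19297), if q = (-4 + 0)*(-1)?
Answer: 263963663 + 1791949*√26 ≈ 2.7310e+8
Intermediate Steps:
q = 4 (q = -4*(-1) = 4)
l = -131*√26 (l = √26*(-131) = -131*√26 ≈ -667.97)
(q*(-90 - 56) - 13095)*(l - 19297) = (4*(-90 - 56) - 13095)*(-131*√26 - 19297) = (4*(-146) - 13095)*(-19297 - 131*√26) = (-584 - 13095)*(-19297 - 131*√26) = -13679*(-19297 - 131*√26) = 263963663 + 1791949*√26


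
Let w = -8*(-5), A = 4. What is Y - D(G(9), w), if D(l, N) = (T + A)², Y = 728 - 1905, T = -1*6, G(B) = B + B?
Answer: -1181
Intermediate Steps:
G(B) = 2*B
T = -6
Y = -1177
w = 40
D(l, N) = 4 (D(l, N) = (-6 + 4)² = (-2)² = 4)
Y - D(G(9), w) = -1177 - 1*4 = -1177 - 4 = -1181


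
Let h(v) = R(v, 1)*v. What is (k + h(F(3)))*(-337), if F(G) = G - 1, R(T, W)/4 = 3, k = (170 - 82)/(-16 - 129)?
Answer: -1143104/145 ≈ -7883.5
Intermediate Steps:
k = -88/145 (k = 88/(-145) = 88*(-1/145) = -88/145 ≈ -0.60690)
R(T, W) = 12 (R(T, W) = 4*3 = 12)
F(G) = -1 + G
h(v) = 12*v
(k + h(F(3)))*(-337) = (-88/145 + 12*(-1 + 3))*(-337) = (-88/145 + 12*2)*(-337) = (-88/145 + 24)*(-337) = (3392/145)*(-337) = -1143104/145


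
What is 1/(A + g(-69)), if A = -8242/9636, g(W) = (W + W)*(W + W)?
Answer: 4818/91749871 ≈ 5.2512e-5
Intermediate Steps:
g(W) = 4*W² (g(W) = (2*W)*(2*W) = 4*W²)
A = -4121/4818 (A = -8242*1/9636 = -4121/4818 ≈ -0.85533)
1/(A + g(-69)) = 1/(-4121/4818 + 4*(-69)²) = 1/(-4121/4818 + 4*4761) = 1/(-4121/4818 + 19044) = 1/(91749871/4818) = 4818/91749871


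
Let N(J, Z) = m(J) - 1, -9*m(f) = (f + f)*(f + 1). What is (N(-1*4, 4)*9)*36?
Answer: -1188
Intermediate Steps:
m(f) = -2*f*(1 + f)/9 (m(f) = -(f + f)*(f + 1)/9 = -2*f*(1 + f)/9)
N(J, Z) = -1 - 2*J*(1 + J)/9 (N(J, Z) = -2*J*(1 + J)/9 - 1 = -1 - 2*J*(1 + J)/9)
(N(-1*4, 4)*9)*36 = ((-1 - 2*(-1*4)*(1 - 1*4)/9)*9)*36 = ((-1 - 2/9*(-4)*(1 - 4))*9)*36 = ((-1 - 2/9*(-4)*(-3))*9)*36 = ((-1 - 8/3)*9)*36 = -11/3*9*36 = -33*36 = -1188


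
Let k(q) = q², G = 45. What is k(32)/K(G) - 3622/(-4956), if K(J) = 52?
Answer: 657911/32214 ≈ 20.423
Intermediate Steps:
k(32)/K(G) - 3622/(-4956) = 32²/52 - 3622/(-4956) = 1024*(1/52) - 3622*(-1/4956) = 256/13 + 1811/2478 = 657911/32214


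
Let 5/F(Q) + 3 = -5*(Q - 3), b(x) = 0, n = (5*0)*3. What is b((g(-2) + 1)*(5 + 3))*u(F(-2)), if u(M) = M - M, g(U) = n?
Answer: 0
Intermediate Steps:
n = 0 (n = 0*3 = 0)
g(U) = 0
F(Q) = 5/(12 - 5*Q) (F(Q) = 5/(-3 - 5*(Q - 3)) = 5/(-3 - 5*(-3 + Q)) = 5/(-3 + (15 - 5*Q)) = 5/(12 - 5*Q))
u(M) = 0
b((g(-2) + 1)*(5 + 3))*u(F(-2)) = 0*0 = 0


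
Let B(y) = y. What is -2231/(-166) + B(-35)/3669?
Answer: 8179729/609054 ≈ 13.430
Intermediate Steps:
-2231/(-166) + B(-35)/3669 = -2231/(-166) - 35/3669 = -2231*(-1/166) - 35*1/3669 = 2231/166 - 35/3669 = 8179729/609054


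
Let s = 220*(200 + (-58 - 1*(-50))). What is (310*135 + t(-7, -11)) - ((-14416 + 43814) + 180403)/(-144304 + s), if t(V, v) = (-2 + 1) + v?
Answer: 4270363433/102064 ≈ 41840.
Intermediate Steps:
t(V, v) = -1 + v
s = 42240 (s = 220*(200 + (-58 + 50)) = 220*(200 - 8) = 220*192 = 42240)
(310*135 + t(-7, -11)) - ((-14416 + 43814) + 180403)/(-144304 + s) = (310*135 + (-1 - 11)) - ((-14416 + 43814) + 180403)/(-144304 + 42240) = (41850 - 12) - (29398 + 180403)/(-102064) = 41838 - 209801*(-1)/102064 = 41838 - 1*(-209801/102064) = 41838 + 209801/102064 = 4270363433/102064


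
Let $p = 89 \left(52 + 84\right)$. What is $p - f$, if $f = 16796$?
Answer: $-4692$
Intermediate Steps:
$p = 12104$ ($p = 89 \cdot 136 = 12104$)
$p - f = 12104 - 16796 = -4692$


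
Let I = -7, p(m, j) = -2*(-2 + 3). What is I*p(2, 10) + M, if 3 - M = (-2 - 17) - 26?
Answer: 62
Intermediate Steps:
p(m, j) = -2 (p(m, j) = -2*1 = -2)
M = 48 (M = 3 - ((-2 - 17) - 26) = 3 - (-19 - 26) = 3 - 1*(-45) = 3 + 45 = 48)
I*p(2, 10) + M = -7*(-2) + 48 = 14 + 48 = 62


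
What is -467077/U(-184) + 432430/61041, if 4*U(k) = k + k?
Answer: 28550630717/5615772 ≈ 5084.0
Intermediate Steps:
U(k) = k/2 (U(k) = (k + k)/4 = (2*k)/4 = k/2)
-467077/U(-184) + 432430/61041 = -467077/((1/2)*(-184)) + 432430/61041 = -467077/(-92) + 432430*(1/61041) = -467077*(-1/92) + 432430/61041 = 467077/92 + 432430/61041 = 28550630717/5615772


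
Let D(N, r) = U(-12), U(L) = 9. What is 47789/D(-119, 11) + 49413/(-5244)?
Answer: 83386933/15732 ≈ 5300.5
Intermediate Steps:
D(N, r) = 9
47789/D(-119, 11) + 49413/(-5244) = 47789/9 + 49413/(-5244) = 47789*(1/9) + 49413*(-1/5244) = 47789/9 - 16471/1748 = 83386933/15732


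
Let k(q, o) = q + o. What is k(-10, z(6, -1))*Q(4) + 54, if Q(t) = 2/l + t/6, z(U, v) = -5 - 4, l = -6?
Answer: 143/3 ≈ 47.667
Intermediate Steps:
z(U, v) = -9
Q(t) = -⅓ + t/6 (Q(t) = 2/(-6) + t/6 = 2*(-⅙) + t*(⅙) = -⅓ + t/6)
k(q, o) = o + q
k(-10, z(6, -1))*Q(4) + 54 = (-9 - 10)*(-⅓ + (⅙)*4) + 54 = -19*(-⅓ + ⅔) + 54 = -19*⅓ + 54 = -19/3 + 54 = 143/3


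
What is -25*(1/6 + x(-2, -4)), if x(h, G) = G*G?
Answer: -2425/6 ≈ -404.17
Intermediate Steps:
x(h, G) = G²
-25*(1/6 + x(-2, -4)) = -25*(1/6 + (-4)²) = -25*(⅙ + 16) = -25*97/6 = -2425/6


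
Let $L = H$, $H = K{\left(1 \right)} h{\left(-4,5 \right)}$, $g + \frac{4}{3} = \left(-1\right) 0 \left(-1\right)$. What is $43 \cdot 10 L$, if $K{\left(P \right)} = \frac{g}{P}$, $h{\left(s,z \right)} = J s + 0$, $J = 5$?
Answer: $\frac{34400}{3} \approx 11467.0$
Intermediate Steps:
$g = - \frac{4}{3}$ ($g = - \frac{4}{3} + \left(-1\right) 0 \left(-1\right) = - \frac{4}{3} + 0 \left(-1\right) = - \frac{4}{3} + 0 = - \frac{4}{3} \approx -1.3333$)
$h{\left(s,z \right)} = 5 s$ ($h{\left(s,z \right)} = 5 s + 0 = 5 s$)
$K{\left(P \right)} = - \frac{4}{3 P}$
$H = \frac{80}{3}$ ($H = - \frac{4}{3 \cdot 1} \cdot 5 \left(-4\right) = \left(- \frac{4}{3}\right) 1 \left(-20\right) = \left(- \frac{4}{3}\right) \left(-20\right) = \frac{80}{3} \approx 26.667$)
$L = \frac{80}{3} \approx 26.667$
$43 \cdot 10 L = 43 \cdot 10 \cdot \frac{80}{3} = 430 \cdot \frac{80}{3} = \frac{34400}{3}$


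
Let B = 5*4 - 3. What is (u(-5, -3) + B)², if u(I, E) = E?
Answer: 196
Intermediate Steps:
B = 17 (B = 20 - 3 = 17)
(u(-5, -3) + B)² = (-3 + 17)² = 14² = 196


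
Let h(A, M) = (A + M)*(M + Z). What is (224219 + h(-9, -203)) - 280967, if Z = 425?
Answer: -103812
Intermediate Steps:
h(A, M) = (425 + M)*(A + M) (h(A, M) = (A + M)*(M + 425) = (A + M)*(425 + M) = (425 + M)*(A + M))
(224219 + h(-9, -203)) - 280967 = (224219 + ((-203)**2 + 425*(-9) + 425*(-203) - 9*(-203))) - 280967 = (224219 + (41209 - 3825 - 86275 + 1827)) - 280967 = (224219 - 47064) - 280967 = 177155 - 280967 = -103812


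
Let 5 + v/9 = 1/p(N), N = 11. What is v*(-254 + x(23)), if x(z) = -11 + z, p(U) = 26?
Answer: 140481/13 ≈ 10806.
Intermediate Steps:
v = -1161/26 (v = -45 + 9/26 = -1161/26 ≈ -44.654)
v*(-254 + x(23)) = -1161*(-254 + (-11 + 23))/26 = -1161*(-254 + 12)/26 = -1161/26*(-242) = 140481/13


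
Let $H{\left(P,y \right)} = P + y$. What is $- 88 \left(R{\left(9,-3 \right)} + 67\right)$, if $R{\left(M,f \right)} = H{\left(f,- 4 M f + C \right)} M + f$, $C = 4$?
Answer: $-91960$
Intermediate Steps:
$R{\left(M,f \right)} = f + M \left(4 + f - 4 M f\right)$ ($R{\left(M,f \right)} = \left(f + \left(- 4 M f + 4\right)\right) M + f = \left(f - \left(-4 + 4 M f\right)\right) M + f = \left(4 + f - 4 M f\right) M + f = M \left(4 + f - 4 M f\right) + f = f + M \left(4 + f - 4 M f\right)$)
$- 88 \left(R{\left(9,-3 \right)} + 67\right) = - 88 \left(\left(-3 + 9 \left(4 - 3 - 36 \left(-3\right)\right)\right) + 67\right) = - 88 \left(\left(-3 + 9 \left(4 - 3 + 108\right)\right) + 67\right) = - 88 \left(\left(-3 + 9 \cdot 109\right) + 67\right) = - 88 \left(\left(-3 + 981\right) + 67\right) = - 88 \left(978 + 67\right) = \left(-88\right) 1045 = -91960$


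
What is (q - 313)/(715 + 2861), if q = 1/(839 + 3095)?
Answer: -410447/4689328 ≈ -0.087528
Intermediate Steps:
q = 1/3934 ≈ 0.00025419
(q - 313)/(715 + 2861) = (1/3934 - 313)/(715 + 2861) = -1231341/3934/3576 = -1231341/3934*1/3576 = -410447/4689328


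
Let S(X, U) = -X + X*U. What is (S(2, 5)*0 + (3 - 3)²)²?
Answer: 0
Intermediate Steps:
S(X, U) = -X + U*X
(S(2, 5)*0 + (3 - 3)²)² = ((2*(-1 + 5))*0 + (3 - 3)²)² = ((2*4)*0 + 0²)² = (8*0 + 0)² = (0 + 0)² = 0² = 0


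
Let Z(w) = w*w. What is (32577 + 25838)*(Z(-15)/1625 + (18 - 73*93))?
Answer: -5141758398/13 ≈ -3.9552e+8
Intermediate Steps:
Z(w) = w**2
(32577 + 25838)*(Z(-15)/1625 + (18 - 73*93)) = (32577 + 25838)*((-15)**2/1625 + (18 - 73*93)) = 58415*(225*(1/1625) + (18 - 6789)) = 58415*(9/65 - 6771) = 58415*(-440106/65) = -5141758398/13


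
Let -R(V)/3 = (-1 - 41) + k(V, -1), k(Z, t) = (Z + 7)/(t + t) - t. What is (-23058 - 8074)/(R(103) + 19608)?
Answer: -7783/4974 ≈ -1.5647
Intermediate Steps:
k(Z, t) = -t + (7 + Z)/(2*t) (k(Z, t) = (7 + Z)/((2*t)) - t = (7 + Z)*(1/(2*t)) - t = (7 + Z)/(2*t) - t = -t + (7 + Z)/(2*t))
R(V) = 267/2 + 3*V/2 (R(V) = -3*((-1 - 41) + (1/2)*(7 + V - 2*(-1)**2)/(-1)) = -3*(-42 + (1/2)*(-1)*(7 + V - 2*1)) = -3*(-42 + (1/2)*(-1)*(7 + V - 2)) = -3*(-42 + (1/2)*(-1)*(5 + V)) = -3*(-42 + (-5/2 - V/2)) = -3*(-89/2 - V/2) = 267/2 + 3*V/2)
(-23058 - 8074)/(R(103) + 19608) = (-23058 - 8074)/((267/2 + (3/2)*103) + 19608) = -31132/((267/2 + 309/2) + 19608) = -31132/(288 + 19608) = -31132/19896 = -31132*1/19896 = -7783/4974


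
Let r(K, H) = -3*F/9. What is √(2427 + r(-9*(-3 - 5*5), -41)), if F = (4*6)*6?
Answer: √2379 ≈ 48.775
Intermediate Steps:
F = 144 (F = 24*6 = 144)
r(K, H) = -48 (r(K, H) = -3*144/9 = -432*⅑ = -48)
√(2427 + r(-9*(-3 - 5*5), -41)) = √(2427 - 48) = √2379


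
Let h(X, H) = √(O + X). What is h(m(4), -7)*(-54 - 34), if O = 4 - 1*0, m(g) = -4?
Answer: 0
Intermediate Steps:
O = 4 (O = 4 + 0 = 4)
h(X, H) = √(4 + X)
h(m(4), -7)*(-54 - 34) = √(4 - 4)*(-54 - 34) = √0*(-88) = 0*(-88) = 0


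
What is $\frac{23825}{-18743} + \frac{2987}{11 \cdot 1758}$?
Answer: $- \frac{404742509}{362452134} \approx -1.1167$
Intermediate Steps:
$\frac{23825}{-18743} + \frac{2987}{11 \cdot 1758} = 23825 \left(- \frac{1}{18743}\right) + \frac{2987}{19338} = - \frac{23825}{18743} + 2987 \cdot \frac{1}{19338} = - \frac{23825}{18743} + \frac{2987}{19338} = - \frac{404742509}{362452134}$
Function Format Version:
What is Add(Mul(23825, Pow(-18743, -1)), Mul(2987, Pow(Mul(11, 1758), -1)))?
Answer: Rational(-404742509, 362452134) ≈ -1.1167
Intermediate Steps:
Add(Mul(23825, Pow(-18743, -1)), Mul(2987, Pow(Mul(11, 1758), -1))) = Add(Mul(23825, Rational(-1, 18743)), Mul(2987, Pow(19338, -1))) = Add(Rational(-23825, 18743), Mul(2987, Rational(1, 19338))) = Add(Rational(-23825, 18743), Rational(2987, 19338)) = Rational(-404742509, 362452134)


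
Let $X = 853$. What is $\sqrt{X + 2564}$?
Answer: $\sqrt{3417} \approx 58.455$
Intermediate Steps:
$\sqrt{X + 2564} = \sqrt{853 + 2564} = \sqrt{3417}$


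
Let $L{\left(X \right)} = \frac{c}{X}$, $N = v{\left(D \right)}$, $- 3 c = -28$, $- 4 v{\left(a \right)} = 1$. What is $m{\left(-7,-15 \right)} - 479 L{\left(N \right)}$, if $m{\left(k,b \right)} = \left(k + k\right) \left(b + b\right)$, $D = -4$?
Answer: $\frac{54908}{3} \approx 18303.0$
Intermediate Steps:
$v{\left(a \right)} = - \frac{1}{4}$ ($v{\left(a \right)} = \left(- \frac{1}{4}\right) 1 = - \frac{1}{4}$)
$c = \frac{28}{3}$ ($c = \left(- \frac{1}{3}\right) \left(-28\right) = \frac{28}{3} \approx 9.3333$)
$N = - \frac{1}{4} \approx -0.25$
$m{\left(k,b \right)} = 4 b k$ ($m{\left(k,b \right)} = 2 k 2 b = 4 b k$)
$L{\left(X \right)} = \frac{28}{3 X}$
$m{\left(-7,-15 \right)} - 479 L{\left(N \right)} = 4 \left(-15\right) \left(-7\right) - 479 \frac{28}{3 \left(- \frac{1}{4}\right)} = 420 - 479 \cdot \frac{28}{3} \left(-4\right) = 420 - - \frac{53648}{3} = 420 + \frac{53648}{3} = \frac{54908}{3}$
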